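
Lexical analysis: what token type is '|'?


Pattern: operator symbol
Type: OPERATOR


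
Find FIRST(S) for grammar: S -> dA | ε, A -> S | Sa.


Per alternative of S: FIRST(dA) = {d}; FIRST(ε) = {ε}
FIRST(S) = {d, ε}


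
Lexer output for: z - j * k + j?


Scan left to right, longest-match per lexeme
Tokens: ID(z), OP(-), ID(j), OP(*), ID(k), OP(+), ID(j)


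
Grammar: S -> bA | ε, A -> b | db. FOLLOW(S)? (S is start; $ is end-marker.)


$ ∈ FOLLOW(S). For each A -> αBβ: add FIRST(β)\{ε} to FOLLOW(B); if β nullable, add FOLLOW(A).
FOLLOW(S) = {$}


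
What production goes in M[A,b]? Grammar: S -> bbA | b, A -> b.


For [A, b]: 'b' ∈ FIRST(b)
Entry: A -> b


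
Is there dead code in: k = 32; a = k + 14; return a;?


k is read by a's definition; a is returned
No dead code


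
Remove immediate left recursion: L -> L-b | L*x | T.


Left-recursive alternatives: L-b, L*x; non-recursive: T
Introduce L': L -> TL', L' -> -bL' | *xL' | ε


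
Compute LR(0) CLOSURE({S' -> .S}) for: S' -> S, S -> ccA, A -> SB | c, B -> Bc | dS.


Start: S' -> .S
For each item with dot before a nonterminal B, add B -> .γ for every B-production
Closure: [S' -> .S, S -> .ccA]


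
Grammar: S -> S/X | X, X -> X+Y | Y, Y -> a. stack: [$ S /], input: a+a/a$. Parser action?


no handle ('S/' is not any RHS); shift 'a'
Action: shift


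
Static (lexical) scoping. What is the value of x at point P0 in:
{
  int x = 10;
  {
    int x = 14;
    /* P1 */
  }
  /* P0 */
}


x declared in the same block as P0
x = 10


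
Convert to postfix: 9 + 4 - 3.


Left to right (same or higher precedence on left)
Postfix: 9 4 + 3 -


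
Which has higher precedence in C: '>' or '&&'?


'>' is relational (level 7); '&&' is logical AND (level 2)
Higher level binds tighter
'>' has higher precedence than '&&'


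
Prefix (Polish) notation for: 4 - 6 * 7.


'*' binds tighter: tree is (- 4 (* 6 7))
Prefix: - 4 * 6 7


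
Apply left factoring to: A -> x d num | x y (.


Common prefix: 'x'
Factored: A -> x A', A' -> d num | y (


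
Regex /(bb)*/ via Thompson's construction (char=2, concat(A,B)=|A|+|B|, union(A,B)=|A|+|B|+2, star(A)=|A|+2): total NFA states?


Syntax tree has 2 char leaf(s), 0 union(s), 1 star(s)
chars contribute 2×2 = 4; each union adds +2; each star adds +2
Total: 4 + 0 + 2 = 6 states


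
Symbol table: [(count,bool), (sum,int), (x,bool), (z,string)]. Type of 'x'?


Lookup 'x' → type bool


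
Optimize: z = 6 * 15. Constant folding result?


6 * 15 = 90 at compile time
Optimized: z = 90


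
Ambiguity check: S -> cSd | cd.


balanced c^n…d^n: each string has a unique parse
Unambiguous


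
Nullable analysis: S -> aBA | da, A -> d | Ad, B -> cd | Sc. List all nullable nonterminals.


A nonterminal is nullable iff some alternative derives ε (directly, or every symbol in it is nullable)
Nullable: {}


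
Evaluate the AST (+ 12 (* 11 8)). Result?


Evaluate inner: (* 11 8) = 88
Evaluate root: (+ 12 88) = 100
Result: 100


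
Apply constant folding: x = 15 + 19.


15 + 19 = 34 at compile time
Optimized: x = 34


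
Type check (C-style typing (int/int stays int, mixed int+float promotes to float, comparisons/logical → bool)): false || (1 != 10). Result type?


Operand types: bool || bool
Rule: logical operators take bool operands and yield bool
Result type: bool


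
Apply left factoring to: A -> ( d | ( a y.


Common prefix: '('
Factored: A -> ( A', A' -> d | a y


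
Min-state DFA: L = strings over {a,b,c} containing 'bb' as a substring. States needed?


KMP-style automaton: 2 progress states + 1 absorbing accept = 3
Minimal DFA: 3 states


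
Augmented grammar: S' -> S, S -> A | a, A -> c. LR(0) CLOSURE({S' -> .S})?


Start: S' -> .S
For each item with dot before a nonterminal B, add B -> .γ for every B-production
Closure: [S' -> .S, S -> .A, S -> .a, A -> .c]


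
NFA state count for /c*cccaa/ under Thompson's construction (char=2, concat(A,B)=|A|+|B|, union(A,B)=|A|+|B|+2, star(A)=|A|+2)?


Syntax tree has 6 char leaf(s), 0 union(s), 1 star(s)
chars contribute 6×2 = 12; each union adds +2; each star adds +2
Total: 12 + 0 + 2 = 14 states


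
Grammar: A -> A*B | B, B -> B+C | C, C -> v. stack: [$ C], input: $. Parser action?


'C' (not preceded by B+) is the handle for B -> C
Action: reduce (B -> C)


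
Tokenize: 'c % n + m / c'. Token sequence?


Scan left to right, longest-match per lexeme
Tokens: ID(c), OP(%), ID(n), OP(+), ID(m), OP(/), ID(c)


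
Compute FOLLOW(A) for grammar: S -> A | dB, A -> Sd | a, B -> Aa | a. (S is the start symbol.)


$ ∈ FOLLOW(S). For each A -> αBβ: add FIRST(β)\{ε} to FOLLOW(B); if β nullable, add FOLLOW(A).
FOLLOW(A) = {$, a, d}


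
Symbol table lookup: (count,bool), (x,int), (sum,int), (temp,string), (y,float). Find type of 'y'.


Lookup 'y' → type float


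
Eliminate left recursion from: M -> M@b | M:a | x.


Left-recursive alternatives: M@b, M:a; non-recursive: x
Introduce M': M -> xM', M' -> @bM' | :aM' | ε


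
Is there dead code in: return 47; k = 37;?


statement follows a return and is unreachable
Dead: 'k = 37'


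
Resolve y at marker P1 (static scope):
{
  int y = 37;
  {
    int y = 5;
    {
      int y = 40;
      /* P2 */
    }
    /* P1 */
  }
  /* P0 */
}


y declared in the same block as P1
y = 5


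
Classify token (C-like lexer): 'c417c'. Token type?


Pattern: letter/underscore followed by alphanumerics, not a keyword
Type: IDENTIFIER


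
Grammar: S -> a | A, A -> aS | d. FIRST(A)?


Per alternative of A: FIRST(aS) = {a}; FIRST(d) = {d}
FIRST(A) = {a, d}


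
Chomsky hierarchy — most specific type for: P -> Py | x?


Left-linear: every RHS is a terminal or one nonterminal followed by a terminal
Classification: Type 3 (Regular)


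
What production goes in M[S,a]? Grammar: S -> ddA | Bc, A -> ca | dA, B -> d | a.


For [S, a]: 'a' ∈ FIRST(Bc)
Entry: S -> Bc


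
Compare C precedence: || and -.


'-' is additive (level 9); '||' is logical OR (level 1)
Higher level binds tighter
'-' has higher precedence than '||'


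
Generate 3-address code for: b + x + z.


Break into single-operator statements:
t1 = b + x
t2 = t1 + z


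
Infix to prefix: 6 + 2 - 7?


left-to-right (same/higher precedence on left): tree is (- (+ 6 2) 7)
Prefix: - + 6 2 7


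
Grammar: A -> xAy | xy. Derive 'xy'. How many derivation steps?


Derivation: A => xy
Steps: 1


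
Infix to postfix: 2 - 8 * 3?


* has higher precedence, evaluate 8*3 first
Postfix: 2 8 3 * -


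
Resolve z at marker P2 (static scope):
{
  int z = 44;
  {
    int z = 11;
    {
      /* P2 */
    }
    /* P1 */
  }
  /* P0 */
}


P2's block does not declare z; resolves to the enclosing declaration at depth 1
z = 11


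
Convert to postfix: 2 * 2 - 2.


Left to right (same or higher precedence on left)
Postfix: 2 2 * 2 -


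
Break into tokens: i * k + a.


Scan left to right, longest-match per lexeme
Tokens: ID(i), OP(*), ID(k), OP(+), ID(a)


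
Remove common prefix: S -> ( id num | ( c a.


Common prefix: '('
Factored: S -> ( S', S' -> id num | c a


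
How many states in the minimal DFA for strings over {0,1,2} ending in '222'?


Track the longest suffix of input matching a prefix of '222': 4 classes (prefixes of length 0..3)
Minimal DFA: 4 states


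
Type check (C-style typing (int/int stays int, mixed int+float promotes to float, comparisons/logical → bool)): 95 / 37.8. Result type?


Operand types: int / float
Rule: mixed int/float promotes to float; int/int stays int
Result type: float


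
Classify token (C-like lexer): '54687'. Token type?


Pattern: digits only
Type: INTEGER_LITERAL


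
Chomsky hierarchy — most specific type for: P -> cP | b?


Right-linear: every RHS is a terminal or a terminal followed by one nonterminal
Classification: Type 3 (Regular)


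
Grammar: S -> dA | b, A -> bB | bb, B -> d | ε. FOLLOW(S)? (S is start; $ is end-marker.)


$ ∈ FOLLOW(S). For each A -> αBβ: add FIRST(β)\{ε} to FOLLOW(B); if β nullable, add FOLLOW(A).
FOLLOW(S) = {$}


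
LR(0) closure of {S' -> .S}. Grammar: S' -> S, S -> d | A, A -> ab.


Start: S' -> .S
For each item with dot before a nonterminal B, add B -> .γ for every B-production
Closure: [S' -> .S, S -> .d, S -> .A, A -> .ab]


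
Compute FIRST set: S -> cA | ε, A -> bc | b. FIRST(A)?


Per alternative of A: FIRST(bc) = {b}; FIRST(b) = {b}
FIRST(A) = {b}


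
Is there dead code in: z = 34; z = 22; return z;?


first assignment to z is overwritten before any read
Dead: 'z = 34'


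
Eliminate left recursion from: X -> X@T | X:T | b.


Left-recursive alternatives: X@T, X:T; non-recursive: b
Introduce X': X -> bX', X' -> @TX' | :TX' | ε


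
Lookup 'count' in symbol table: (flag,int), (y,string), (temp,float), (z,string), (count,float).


Lookup 'count' → type float


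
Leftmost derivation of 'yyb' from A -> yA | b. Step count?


Derivation: A => yA => yyA => yyb
Steps: 3


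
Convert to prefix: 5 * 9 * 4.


left-to-right (same/higher precedence on left): tree is (* (* 5 9) 4)
Prefix: * * 5 9 4


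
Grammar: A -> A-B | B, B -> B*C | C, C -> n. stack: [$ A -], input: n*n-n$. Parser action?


no handle ('A-' is not any RHS); shift 'n'
Action: shift


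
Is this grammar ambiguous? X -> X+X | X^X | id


'id+id^id' has two parse trees (no precedence encoded between + and ^)
Ambiguous


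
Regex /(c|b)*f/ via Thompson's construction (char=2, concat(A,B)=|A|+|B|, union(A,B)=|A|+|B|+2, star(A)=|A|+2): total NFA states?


Syntax tree has 3 char leaf(s), 1 union(s), 1 star(s)
chars contribute 3×2 = 6; each union adds +2; each star adds +2
Total: 6 + 2 + 2 = 10 states


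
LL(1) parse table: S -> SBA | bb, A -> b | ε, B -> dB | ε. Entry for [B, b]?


For [B, b]: ε is nullable and 'b' ∈ FOLLOW(B)
Entry: B -> ε


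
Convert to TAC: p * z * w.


Break into single-operator statements:
t1 = p * z
t2 = t1 * w


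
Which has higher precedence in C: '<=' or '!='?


'<=' is relational (level 7); '!=' is equality (level 6)
Higher level binds tighter
'<=' has higher precedence than '!='


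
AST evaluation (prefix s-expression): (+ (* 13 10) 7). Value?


Evaluate inner: (* 13 10) = 130
Evaluate root: (+ 130 7) = 137
Result: 137


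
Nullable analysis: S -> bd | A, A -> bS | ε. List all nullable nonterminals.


A nonterminal is nullable iff some alternative derives ε (directly, or every symbol in it is nullable)
Nullable: {A, S}


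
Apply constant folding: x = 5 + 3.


5 + 3 = 8 at compile time
Optimized: x = 8


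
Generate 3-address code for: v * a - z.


Break into single-operator statements:
t1 = v * a
t2 = t1 - z


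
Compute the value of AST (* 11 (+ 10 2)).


Evaluate inner: (+ 10 2) = 12
Evaluate root: (* 11 12) = 132
Result: 132


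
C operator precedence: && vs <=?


'<=' is relational (level 7); '&&' is logical AND (level 2)
Higher level binds tighter
'<=' has higher precedence than '&&'


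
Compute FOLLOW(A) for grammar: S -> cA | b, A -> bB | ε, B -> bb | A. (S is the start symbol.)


$ ∈ FOLLOW(S). For each A -> αBβ: add FIRST(β)\{ε} to FOLLOW(B); if β nullable, add FOLLOW(A).
FOLLOW(A) = {$}


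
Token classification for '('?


Pattern: delimiter/punctuation
Type: PUNCTUATION


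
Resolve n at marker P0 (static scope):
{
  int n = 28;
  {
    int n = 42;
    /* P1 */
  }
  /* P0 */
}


n declared in the same block as P0
n = 28


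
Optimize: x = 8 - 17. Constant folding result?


8 - 17 = -9 at compile time
Optimized: x = -9


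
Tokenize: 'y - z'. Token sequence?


Scan left to right, longest-match per lexeme
Tokens: ID(y), OP(-), ID(z)


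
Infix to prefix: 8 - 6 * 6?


'*' binds tighter: tree is (- 8 (* 6 6))
Prefix: - 8 * 6 6


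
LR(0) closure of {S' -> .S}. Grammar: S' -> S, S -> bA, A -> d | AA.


Start: S' -> .S
For each item with dot before a nonterminal B, add B -> .γ for every B-production
Closure: [S' -> .S, S -> .bA]


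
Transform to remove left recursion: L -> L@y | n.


Left-recursive alternatives: L@y; non-recursive: n
Introduce L': L -> nL', L' -> @yL' | ε


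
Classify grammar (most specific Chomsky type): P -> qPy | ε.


Single nonterminal LHS, but q^n y^n is not regular
Classification: Type 2 (Context-Free)


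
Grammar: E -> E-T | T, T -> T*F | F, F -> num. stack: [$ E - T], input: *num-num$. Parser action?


'*' can extend T; shift to build T -> T*F
Action: shift


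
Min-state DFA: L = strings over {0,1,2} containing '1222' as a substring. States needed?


KMP-style automaton: 4 progress states + 1 absorbing accept = 5
Minimal DFA: 5 states


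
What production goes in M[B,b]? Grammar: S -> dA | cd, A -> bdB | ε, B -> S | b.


For [B, b]: 'b' ∈ FIRST(b)
Entry: B -> b


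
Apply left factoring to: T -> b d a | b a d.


Common prefix: 'b'
Factored: T -> b T', T' -> d a | a d


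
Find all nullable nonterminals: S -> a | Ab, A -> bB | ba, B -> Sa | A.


A nonterminal is nullable iff some alternative derives ε (directly, or every symbol in it is nullable)
Nullable: {}


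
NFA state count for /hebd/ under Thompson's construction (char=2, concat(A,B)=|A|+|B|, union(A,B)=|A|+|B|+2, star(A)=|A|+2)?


Syntax tree has 4 char leaf(s), 0 union(s), 0 star(s)
chars contribute 4×2 = 8; each union adds +2; each star adds +2
Total: 8 + 0 + 0 = 8 states


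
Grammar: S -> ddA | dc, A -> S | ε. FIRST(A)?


Per alternative of A: FIRST(S) = {d}; FIRST(ε) = {ε}
FIRST(A) = {d, ε}


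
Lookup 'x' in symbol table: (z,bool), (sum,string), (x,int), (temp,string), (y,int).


Lookup 'x' → type int


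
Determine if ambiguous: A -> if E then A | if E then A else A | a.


dangling else: 'if E then if E then a else a' parses two ways
Ambiguous


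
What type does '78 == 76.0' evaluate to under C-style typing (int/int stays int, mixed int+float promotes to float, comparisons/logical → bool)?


Operand types: int == float
Rule: comparison yields bool
Result type: bool


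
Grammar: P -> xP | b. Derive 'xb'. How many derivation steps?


Derivation: P => xP => xb
Steps: 2


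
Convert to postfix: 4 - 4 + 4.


Left to right (same or higher precedence on left)
Postfix: 4 4 - 4 +


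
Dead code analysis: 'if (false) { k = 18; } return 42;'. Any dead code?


condition is constant false, so the whole block is unreachable
Dead: 'if (false) { k = 18; }'


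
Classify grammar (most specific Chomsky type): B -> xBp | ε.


Single nonterminal LHS, but x^n p^n is not regular
Classification: Type 2 (Context-Free)


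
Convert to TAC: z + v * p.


Break into single-operator statements:
t1 = v * p
t2 = z + t1


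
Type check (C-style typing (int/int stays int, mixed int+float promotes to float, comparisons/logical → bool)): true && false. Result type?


Operand types: bool && bool
Rule: logical operators take bool operands and yield bool
Result type: bool


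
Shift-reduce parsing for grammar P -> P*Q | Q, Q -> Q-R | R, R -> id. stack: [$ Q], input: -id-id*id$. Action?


shift '-' to continue Q -> Q-R
Action: shift


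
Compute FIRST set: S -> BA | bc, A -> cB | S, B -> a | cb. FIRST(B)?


Per alternative of B: FIRST(a) = {a}; FIRST(cb) = {c}
FIRST(B) = {a, c}


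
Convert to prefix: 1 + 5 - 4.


left-to-right (same/higher precedence on left): tree is (- (+ 1 5) 4)
Prefix: - + 1 5 4


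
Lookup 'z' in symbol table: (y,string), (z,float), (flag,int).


Lookup 'z' → type float


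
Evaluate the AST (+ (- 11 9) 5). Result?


Evaluate inner: (- 11 9) = 2
Evaluate root: (+ 2 5) = 7
Result: 7


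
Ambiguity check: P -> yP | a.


right-linear, alternatives start with distinct terminals 'y' vs 'a': unique leftmost derivation
Unambiguous


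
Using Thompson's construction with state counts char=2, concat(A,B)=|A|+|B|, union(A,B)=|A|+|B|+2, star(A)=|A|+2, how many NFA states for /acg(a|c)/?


Syntax tree has 5 char leaf(s), 1 union(s), 0 star(s)
chars contribute 5×2 = 10; each union adds +2; each star adds +2
Total: 10 + 2 + 0 = 12 states


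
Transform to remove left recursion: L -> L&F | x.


Left-recursive alternatives: L&F; non-recursive: x
Introduce L': L -> xL', L' -> &FL' | ε


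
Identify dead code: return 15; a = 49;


statement follows a return and is unreachable
Dead: 'a = 49'


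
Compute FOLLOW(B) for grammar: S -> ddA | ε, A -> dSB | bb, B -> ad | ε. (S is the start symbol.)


$ ∈ FOLLOW(S). For each A -> αBβ: add FIRST(β)\{ε} to FOLLOW(B); if β nullable, add FOLLOW(A).
FOLLOW(B) = {$, a}


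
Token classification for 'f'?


Pattern: letter/underscore followed by alphanumerics, not a keyword
Type: IDENTIFIER


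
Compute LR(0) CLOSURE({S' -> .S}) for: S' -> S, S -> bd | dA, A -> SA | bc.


Start: S' -> .S
For each item with dot before a nonterminal B, add B -> .γ for every B-production
Closure: [S' -> .S, S -> .bd, S -> .dA]


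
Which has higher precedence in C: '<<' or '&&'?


'<<' is shift (level 8); '&&' is logical AND (level 2)
Higher level binds tighter
'<<' has higher precedence than '&&'


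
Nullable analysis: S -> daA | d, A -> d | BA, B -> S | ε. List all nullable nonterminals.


A nonterminal is nullable iff some alternative derives ε (directly, or every symbol in it is nullable)
Nullable: {B}


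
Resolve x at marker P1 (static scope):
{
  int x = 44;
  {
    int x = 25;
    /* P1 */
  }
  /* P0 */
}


x declared in the same block as P1
x = 25


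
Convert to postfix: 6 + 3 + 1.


Left to right (same or higher precedence on left)
Postfix: 6 3 + 1 +


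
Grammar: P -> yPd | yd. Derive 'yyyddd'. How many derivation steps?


Derivation: P => yPd => yyPdd => yyyddd
Steps: 3


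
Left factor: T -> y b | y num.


Common prefix: 'y'
Factored: T -> y T', T' -> b | num


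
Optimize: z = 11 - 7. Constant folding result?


11 - 7 = 4 at compile time
Optimized: z = 4


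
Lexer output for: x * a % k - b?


Scan left to right, longest-match per lexeme
Tokens: ID(x), OP(*), ID(a), OP(%), ID(k), OP(-), ID(b)


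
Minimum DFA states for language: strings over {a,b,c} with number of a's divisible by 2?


Track (count of a) mod 2: states 0..1, accept at 0
Minimal DFA: 2 states


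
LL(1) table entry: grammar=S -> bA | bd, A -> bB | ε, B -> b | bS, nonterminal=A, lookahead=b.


For [A, b]: 'b' ∈ FIRST(bB)
Entry: A -> bB


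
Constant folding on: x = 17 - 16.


17 - 16 = 1 at compile time
Optimized: x = 1


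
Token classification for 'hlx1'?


Pattern: letter/underscore followed by alphanumerics, not a keyword
Type: IDENTIFIER


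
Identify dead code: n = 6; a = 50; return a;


n is assigned but never read
Dead: 'n = 6'


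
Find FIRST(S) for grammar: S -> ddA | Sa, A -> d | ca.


Per alternative of S: FIRST(ddA) = {d}; FIRST(Sa) = {d}
FIRST(S) = {d}


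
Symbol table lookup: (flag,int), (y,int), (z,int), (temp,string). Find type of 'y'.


Lookup 'y' → type int


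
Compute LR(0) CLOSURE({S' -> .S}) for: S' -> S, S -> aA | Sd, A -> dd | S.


Start: S' -> .S
For each item with dot before a nonterminal B, add B -> .γ for every B-production
Closure: [S' -> .S, S -> .aA, S -> .Sd]


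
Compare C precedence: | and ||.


'|' is bitwise OR (level 3); '||' is logical OR (level 1)
Higher level binds tighter
'|' has higher precedence than '||'


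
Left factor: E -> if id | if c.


Common prefix: 'if'
Factored: E -> if E', E' -> id | c


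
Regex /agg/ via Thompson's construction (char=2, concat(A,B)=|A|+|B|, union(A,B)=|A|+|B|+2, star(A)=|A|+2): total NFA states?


Syntax tree has 3 char leaf(s), 0 union(s), 0 star(s)
chars contribute 3×2 = 6; each union adds +2; each star adds +2
Total: 6 + 0 + 0 = 6 states


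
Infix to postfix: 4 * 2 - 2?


Left to right (same or higher precedence on left)
Postfix: 4 2 * 2 -


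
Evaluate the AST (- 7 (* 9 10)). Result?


Evaluate inner: (* 9 10) = 90
Evaluate root: (- 7 90) = -83
Result: -83


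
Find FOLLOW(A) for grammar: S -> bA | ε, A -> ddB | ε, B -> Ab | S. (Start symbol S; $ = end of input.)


$ ∈ FOLLOW(S). For each A -> αBβ: add FIRST(β)\{ε} to FOLLOW(B); if β nullable, add FOLLOW(A).
FOLLOW(A) = {$, b}


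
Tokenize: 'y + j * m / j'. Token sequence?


Scan left to right, longest-match per lexeme
Tokens: ID(y), OP(+), ID(j), OP(*), ID(m), OP(/), ID(j)


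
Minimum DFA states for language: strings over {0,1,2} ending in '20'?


Track the longest suffix of input matching a prefix of '20': 3 classes (prefixes of length 0..2)
Minimal DFA: 3 states


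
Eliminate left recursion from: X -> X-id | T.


Left-recursive alternatives: X-id; non-recursive: T
Introduce X': X -> TX', X' -> -idX' | ε


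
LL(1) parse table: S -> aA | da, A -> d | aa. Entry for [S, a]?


For [S, a]: 'a' ∈ FIRST(aA)
Entry: S -> aA


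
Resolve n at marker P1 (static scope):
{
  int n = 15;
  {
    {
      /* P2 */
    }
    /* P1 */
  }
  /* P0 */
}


P1's block does not declare n; resolves to the enclosing declaration at depth 0
n = 15


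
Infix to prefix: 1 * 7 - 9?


left-to-right (same/higher precedence on left): tree is (- (* 1 7) 9)
Prefix: - * 1 7 9


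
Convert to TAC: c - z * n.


Break into single-operator statements:
t1 = z * n
t2 = c - t1


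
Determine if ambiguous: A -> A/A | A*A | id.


'id/id*id' has two parse trees (no precedence encoded between / and *)
Ambiguous


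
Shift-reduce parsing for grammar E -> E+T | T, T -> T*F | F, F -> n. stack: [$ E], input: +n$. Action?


shift '+' to continue E -> E+T
Action: shift


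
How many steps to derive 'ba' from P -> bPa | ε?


Derivation: P => bPa => ba
Steps: 2


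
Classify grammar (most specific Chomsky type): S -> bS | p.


Right-linear: every RHS is a terminal or a terminal followed by one nonterminal
Classification: Type 3 (Regular)


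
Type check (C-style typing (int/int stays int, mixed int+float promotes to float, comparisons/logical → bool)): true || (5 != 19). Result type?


Operand types: bool || bool
Rule: logical operators take bool operands and yield bool
Result type: bool


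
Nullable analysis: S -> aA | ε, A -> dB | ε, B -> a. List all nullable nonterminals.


A nonterminal is nullable iff some alternative derives ε (directly, or every symbol in it is nullable)
Nullable: {A, S}


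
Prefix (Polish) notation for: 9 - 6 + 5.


left-to-right (same/higher precedence on left): tree is (+ (- 9 6) 5)
Prefix: + - 9 6 5


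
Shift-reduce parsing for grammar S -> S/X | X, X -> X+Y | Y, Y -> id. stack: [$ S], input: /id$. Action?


shift '/' to continue S -> S/X
Action: shift


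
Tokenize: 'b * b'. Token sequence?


Scan left to right, longest-match per lexeme
Tokens: ID(b), OP(*), ID(b)


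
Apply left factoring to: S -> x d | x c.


Common prefix: 'x'
Factored: S -> x S', S' -> d | c


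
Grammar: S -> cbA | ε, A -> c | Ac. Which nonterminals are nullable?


A nonterminal is nullable iff some alternative derives ε (directly, or every symbol in it is nullable)
Nullable: {S}


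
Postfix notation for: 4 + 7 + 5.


Left to right (same or higher precedence on left)
Postfix: 4 7 + 5 +


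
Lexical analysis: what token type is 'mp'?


Pattern: letter/underscore followed by alphanumerics, not a keyword
Type: IDENTIFIER


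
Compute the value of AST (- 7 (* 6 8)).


Evaluate inner: (* 6 8) = 48
Evaluate root: (- 7 48) = -41
Result: -41


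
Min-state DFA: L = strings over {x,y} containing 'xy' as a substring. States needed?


KMP-style automaton: 2 progress states + 1 absorbing accept = 3
Minimal DFA: 3 states


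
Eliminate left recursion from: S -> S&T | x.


Left-recursive alternatives: S&T; non-recursive: x
Introduce S': S -> xS', S' -> &TS' | ε


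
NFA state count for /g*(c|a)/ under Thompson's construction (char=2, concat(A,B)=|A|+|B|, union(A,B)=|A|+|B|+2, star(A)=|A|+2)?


Syntax tree has 3 char leaf(s), 1 union(s), 1 star(s)
chars contribute 3×2 = 6; each union adds +2; each star adds +2
Total: 6 + 2 + 2 = 10 states


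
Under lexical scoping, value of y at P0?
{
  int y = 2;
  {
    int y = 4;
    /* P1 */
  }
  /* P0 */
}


y declared in the same block as P0
y = 2


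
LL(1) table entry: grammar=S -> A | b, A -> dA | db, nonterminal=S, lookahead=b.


For [S, b]: 'b' ∈ FIRST(b)
Entry: S -> b


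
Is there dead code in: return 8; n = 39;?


statement follows a return and is unreachable
Dead: 'n = 39'


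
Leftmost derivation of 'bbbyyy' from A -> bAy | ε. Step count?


Derivation: A => bAy => bbAyy => bbbAyyy => bbbyyy
Steps: 4


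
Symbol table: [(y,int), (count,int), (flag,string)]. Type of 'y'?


Lookup 'y' → type int


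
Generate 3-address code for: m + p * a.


Break into single-operator statements:
t1 = p * a
t2 = m + t1


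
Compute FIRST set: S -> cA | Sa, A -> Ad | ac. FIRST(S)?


Per alternative of S: FIRST(cA) = {c}; FIRST(Sa) = {c}
FIRST(S) = {c}


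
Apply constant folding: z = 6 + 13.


6 + 13 = 19 at compile time
Optimized: z = 19


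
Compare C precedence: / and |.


'/' is multiplicative (level 10); '|' is bitwise OR (level 3)
Higher level binds tighter
'/' has higher precedence than '|'


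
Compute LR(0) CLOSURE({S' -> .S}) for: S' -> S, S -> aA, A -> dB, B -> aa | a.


Start: S' -> .S
For each item with dot before a nonterminal B, add B -> .γ for every B-production
Closure: [S' -> .S, S -> .aA]


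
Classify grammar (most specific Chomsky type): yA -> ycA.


LHS has context (more than one symbol) and |LHS| ≤ |RHS|
Classification: Type 1 (Context-Sensitive)


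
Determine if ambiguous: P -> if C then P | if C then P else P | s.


dangling else: 'if C then if C then s else s' parses two ways
Ambiguous


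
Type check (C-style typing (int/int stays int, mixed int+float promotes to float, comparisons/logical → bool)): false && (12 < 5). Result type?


Operand types: bool && bool
Rule: logical operators take bool operands and yield bool
Result type: bool


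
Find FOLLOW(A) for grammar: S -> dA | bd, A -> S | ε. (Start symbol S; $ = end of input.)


$ ∈ FOLLOW(S). For each A -> αBβ: add FIRST(β)\{ε} to FOLLOW(B); if β nullable, add FOLLOW(A).
FOLLOW(A) = {$}


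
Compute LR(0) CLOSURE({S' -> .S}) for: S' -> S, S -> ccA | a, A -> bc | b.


Start: S' -> .S
For each item with dot before a nonterminal B, add B -> .γ for every B-production
Closure: [S' -> .S, S -> .ccA, S -> .a]


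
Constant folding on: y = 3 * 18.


3 * 18 = 54 at compile time
Optimized: y = 54


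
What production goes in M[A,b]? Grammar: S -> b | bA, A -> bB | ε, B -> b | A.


For [A, b]: 'b' ∈ FIRST(bB)
Entry: A -> bB


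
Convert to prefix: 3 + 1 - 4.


left-to-right (same/higher precedence on left): tree is (- (+ 3 1) 4)
Prefix: - + 3 1 4


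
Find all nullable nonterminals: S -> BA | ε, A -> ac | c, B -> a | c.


A nonterminal is nullable iff some alternative derives ε (directly, or every symbol in it is nullable)
Nullable: {S}


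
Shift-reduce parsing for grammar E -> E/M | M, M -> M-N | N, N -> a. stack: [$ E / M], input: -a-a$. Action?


'-' can extend M; shift to build M -> M-N
Action: shift


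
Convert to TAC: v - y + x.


Break into single-operator statements:
t1 = v - y
t2 = t1 + x


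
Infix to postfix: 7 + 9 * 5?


* has higher precedence, evaluate 9*5 first
Postfix: 7 9 5 * +


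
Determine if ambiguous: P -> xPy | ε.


balanced x^n…y^n: each string has a unique parse
Unambiguous


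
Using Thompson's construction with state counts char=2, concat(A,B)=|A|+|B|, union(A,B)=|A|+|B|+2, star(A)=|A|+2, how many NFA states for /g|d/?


Syntax tree has 2 char leaf(s), 1 union(s), 0 star(s)
chars contribute 2×2 = 4; each union adds +2; each star adds +2
Total: 4 + 2 + 0 = 6 states


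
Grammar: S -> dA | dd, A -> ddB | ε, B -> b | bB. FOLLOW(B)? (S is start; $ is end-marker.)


$ ∈ FOLLOW(S). For each A -> αBβ: add FIRST(β)\{ε} to FOLLOW(B); if β nullable, add FOLLOW(A).
FOLLOW(B) = {$}


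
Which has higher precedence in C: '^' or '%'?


'%' is multiplicative (level 10); '^' is bitwise XOR (level 4)
Higher level binds tighter
'%' has higher precedence than '^'


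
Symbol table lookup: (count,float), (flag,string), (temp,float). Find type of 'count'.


Lookup 'count' → type float


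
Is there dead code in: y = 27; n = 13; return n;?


y is assigned but never read
Dead: 'y = 27'


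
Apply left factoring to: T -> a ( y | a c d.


Common prefix: 'a'
Factored: T -> a T', T' -> ( y | c d


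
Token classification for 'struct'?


Pattern: reserved word
Type: KEYWORD


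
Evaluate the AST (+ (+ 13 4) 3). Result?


Evaluate inner: (+ 13 4) = 17
Evaluate root: (+ 17 3) = 20
Result: 20


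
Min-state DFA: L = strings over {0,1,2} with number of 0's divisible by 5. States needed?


Track (count of 0) mod 5: states 0..4, accept at 0
Minimal DFA: 5 states


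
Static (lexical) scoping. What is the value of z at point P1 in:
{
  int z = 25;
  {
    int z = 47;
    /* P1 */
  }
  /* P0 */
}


z declared in the same block as P1
z = 47


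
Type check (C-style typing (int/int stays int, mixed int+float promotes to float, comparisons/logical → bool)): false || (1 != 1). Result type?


Operand types: bool || bool
Rule: logical operators take bool operands and yield bool
Result type: bool


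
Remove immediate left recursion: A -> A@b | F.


Left-recursive alternatives: A@b; non-recursive: F
Introduce A': A -> FA', A' -> @bA' | ε


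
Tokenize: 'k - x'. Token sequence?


Scan left to right, longest-match per lexeme
Tokens: ID(k), OP(-), ID(x)


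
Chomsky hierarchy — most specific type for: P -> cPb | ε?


Single nonterminal LHS, but c^n b^n is not regular
Classification: Type 2 (Context-Free)


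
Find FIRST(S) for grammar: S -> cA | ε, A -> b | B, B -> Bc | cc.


Per alternative of S: FIRST(cA) = {c}; FIRST(ε) = {ε}
FIRST(S) = {c, ε}


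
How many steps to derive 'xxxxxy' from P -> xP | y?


Derivation: P => xP => xxP => xxxP => xxxxP => xxxxxP => xxxxxy
Steps: 6


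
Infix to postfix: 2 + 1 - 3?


Left to right (same or higher precedence on left)
Postfix: 2 1 + 3 -


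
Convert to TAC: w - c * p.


Break into single-operator statements:
t1 = c * p
t2 = w - t1


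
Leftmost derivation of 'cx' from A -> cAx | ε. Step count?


Derivation: A => cAx => cx
Steps: 2


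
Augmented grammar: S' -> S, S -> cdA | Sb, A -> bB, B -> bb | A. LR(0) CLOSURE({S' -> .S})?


Start: S' -> .S
For each item with dot before a nonterminal B, add B -> .γ for every B-production
Closure: [S' -> .S, S -> .cdA, S -> .Sb]


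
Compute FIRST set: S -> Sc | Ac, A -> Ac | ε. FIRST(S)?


Per alternative of S: FIRST(Sc) = {c}; FIRST(Ac) = {c}
FIRST(S) = {c}


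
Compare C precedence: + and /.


'/' is multiplicative (level 10); '+' is additive (level 9)
Higher level binds tighter
'/' has higher precedence than '+'


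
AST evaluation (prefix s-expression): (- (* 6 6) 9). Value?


Evaluate inner: (* 6 6) = 36
Evaluate root: (- 36 9) = 27
Result: 27


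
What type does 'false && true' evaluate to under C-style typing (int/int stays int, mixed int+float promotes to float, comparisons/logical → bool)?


Operand types: bool && bool
Rule: logical operators take bool operands and yield bool
Result type: bool


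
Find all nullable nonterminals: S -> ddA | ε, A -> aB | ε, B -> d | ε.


A nonterminal is nullable iff some alternative derives ε (directly, or every symbol in it is nullable)
Nullable: {A, B, S}


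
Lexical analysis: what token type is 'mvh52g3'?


Pattern: letter/underscore followed by alphanumerics, not a keyword
Type: IDENTIFIER


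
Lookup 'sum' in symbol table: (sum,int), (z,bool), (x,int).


Lookup 'sum' → type int


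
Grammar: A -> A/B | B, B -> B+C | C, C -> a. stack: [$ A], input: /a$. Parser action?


shift '/' to continue A -> A/B
Action: shift


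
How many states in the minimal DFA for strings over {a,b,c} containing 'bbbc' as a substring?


KMP-style automaton: 4 progress states + 1 absorbing accept = 5
Minimal DFA: 5 states


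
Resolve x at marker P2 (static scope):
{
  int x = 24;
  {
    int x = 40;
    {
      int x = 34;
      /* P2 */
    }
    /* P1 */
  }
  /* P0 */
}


x declared in the same block as P2
x = 34


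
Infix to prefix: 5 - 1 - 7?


left-to-right (same/higher precedence on left): tree is (- (- 5 1) 7)
Prefix: - - 5 1 7


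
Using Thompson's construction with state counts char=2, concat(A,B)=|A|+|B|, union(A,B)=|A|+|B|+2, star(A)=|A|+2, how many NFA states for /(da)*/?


Syntax tree has 2 char leaf(s), 0 union(s), 1 star(s)
chars contribute 2×2 = 4; each union adds +2; each star adds +2
Total: 4 + 0 + 2 = 6 states


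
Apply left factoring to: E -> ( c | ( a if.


Common prefix: '('
Factored: E -> ( E', E' -> c | a if


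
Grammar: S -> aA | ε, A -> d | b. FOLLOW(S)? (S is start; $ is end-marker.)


$ ∈ FOLLOW(S). For each A -> αBβ: add FIRST(β)\{ε} to FOLLOW(B); if β nullable, add FOLLOW(A).
FOLLOW(S) = {$}


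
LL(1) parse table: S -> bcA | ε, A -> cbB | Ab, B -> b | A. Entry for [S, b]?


For [S, b]: 'b' ∈ FIRST(bcA)
Entry: S -> bcA


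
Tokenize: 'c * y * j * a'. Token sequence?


Scan left to right, longest-match per lexeme
Tokens: ID(c), OP(*), ID(y), OP(*), ID(j), OP(*), ID(a)


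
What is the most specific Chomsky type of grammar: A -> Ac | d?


Left-linear: every RHS is a terminal or one nonterminal followed by a terminal
Classification: Type 3 (Regular)


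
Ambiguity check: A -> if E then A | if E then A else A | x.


dangling else: 'if E then if E then x else x' parses two ways
Ambiguous


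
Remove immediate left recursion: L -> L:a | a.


Left-recursive alternatives: L:a; non-recursive: a
Introduce L': L -> aL', L' -> :aL' | ε


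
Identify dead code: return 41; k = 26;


statement follows a return and is unreachable
Dead: 'k = 26'


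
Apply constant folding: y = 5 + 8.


5 + 8 = 13 at compile time
Optimized: y = 13


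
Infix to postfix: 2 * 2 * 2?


Left to right (same or higher precedence on left)
Postfix: 2 2 * 2 *


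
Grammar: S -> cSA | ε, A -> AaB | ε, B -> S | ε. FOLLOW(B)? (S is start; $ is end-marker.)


$ ∈ FOLLOW(S). For each A -> αBβ: add FIRST(β)\{ε} to FOLLOW(B); if β nullable, add FOLLOW(A).
FOLLOW(B) = {$, a}


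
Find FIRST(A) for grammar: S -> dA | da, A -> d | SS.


Per alternative of A: FIRST(d) = {d}; FIRST(SS) = {d}
FIRST(A) = {d}


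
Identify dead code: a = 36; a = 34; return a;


first assignment to a is overwritten before any read
Dead: 'a = 36'


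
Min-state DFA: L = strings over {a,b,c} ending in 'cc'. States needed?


Track the longest suffix of input matching a prefix of 'cc': 3 classes (prefixes of length 0..2)
Minimal DFA: 3 states


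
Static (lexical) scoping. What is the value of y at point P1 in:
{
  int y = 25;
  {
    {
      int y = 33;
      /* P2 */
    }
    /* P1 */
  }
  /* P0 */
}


P1's block does not declare y; resolves to the enclosing declaration at depth 0
y = 25


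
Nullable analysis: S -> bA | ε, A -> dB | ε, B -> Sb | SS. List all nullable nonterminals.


A nonterminal is nullable iff some alternative derives ε (directly, or every symbol in it is nullable)
Nullable: {A, B, S}


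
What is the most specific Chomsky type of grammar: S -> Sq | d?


Left-linear: every RHS is a terminal or one nonterminal followed by a terminal
Classification: Type 3 (Regular)


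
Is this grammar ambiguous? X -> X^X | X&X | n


'n^n&n' has two parse trees (no precedence encoded between ^ and &)
Ambiguous


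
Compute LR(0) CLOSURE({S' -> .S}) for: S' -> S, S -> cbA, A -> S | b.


Start: S' -> .S
For each item with dot before a nonterminal B, add B -> .γ for every B-production
Closure: [S' -> .S, S -> .cbA]


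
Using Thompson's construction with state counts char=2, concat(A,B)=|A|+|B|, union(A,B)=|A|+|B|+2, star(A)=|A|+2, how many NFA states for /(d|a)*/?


Syntax tree has 2 char leaf(s), 1 union(s), 1 star(s)
chars contribute 2×2 = 4; each union adds +2; each star adds +2
Total: 4 + 2 + 2 = 8 states


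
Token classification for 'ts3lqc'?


Pattern: letter/underscore followed by alphanumerics, not a keyword
Type: IDENTIFIER


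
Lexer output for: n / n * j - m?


Scan left to right, longest-match per lexeme
Tokens: ID(n), OP(/), ID(n), OP(*), ID(j), OP(-), ID(m)


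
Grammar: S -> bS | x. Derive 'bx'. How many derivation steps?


Derivation: S => bS => bx
Steps: 2


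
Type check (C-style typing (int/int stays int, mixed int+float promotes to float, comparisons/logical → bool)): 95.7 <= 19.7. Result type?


Operand types: float <= float
Rule: comparison yields bool
Result type: bool


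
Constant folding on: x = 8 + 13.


8 + 13 = 21 at compile time
Optimized: x = 21


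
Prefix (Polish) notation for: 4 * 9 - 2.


left-to-right (same/higher precedence on left): tree is (- (* 4 9) 2)
Prefix: - * 4 9 2


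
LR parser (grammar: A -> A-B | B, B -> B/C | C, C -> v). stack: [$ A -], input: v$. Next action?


no handle ('A-' is not any RHS); shift 'v'
Action: shift


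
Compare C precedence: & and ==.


'==' is equality (level 6); '&' is bitwise AND (level 5)
Higher level binds tighter
'==' has higher precedence than '&'


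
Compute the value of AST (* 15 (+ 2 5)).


Evaluate inner: (+ 2 5) = 7
Evaluate root: (* 15 7) = 105
Result: 105


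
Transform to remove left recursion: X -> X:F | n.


Left-recursive alternatives: X:F; non-recursive: n
Introduce X': X -> nX', X' -> :FX' | ε


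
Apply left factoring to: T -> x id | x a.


Common prefix: 'x'
Factored: T -> x T', T' -> id | a


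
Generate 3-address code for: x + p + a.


Break into single-operator statements:
t1 = x + p
t2 = t1 + a


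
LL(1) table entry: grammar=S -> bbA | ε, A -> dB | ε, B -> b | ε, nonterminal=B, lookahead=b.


For [B, b]: 'b' ∈ FIRST(b)
Entry: B -> b


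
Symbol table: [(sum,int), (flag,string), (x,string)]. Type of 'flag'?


Lookup 'flag' → type string


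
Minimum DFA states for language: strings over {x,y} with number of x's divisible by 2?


Track (count of x) mod 2: states 0..1, accept at 0
Minimal DFA: 2 states


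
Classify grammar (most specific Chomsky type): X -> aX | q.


Right-linear: every RHS is a terminal or a terminal followed by one nonterminal
Classification: Type 3 (Regular)


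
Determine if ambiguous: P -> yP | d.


right-linear, alternatives start with distinct terminals 'y' vs 'd': unique leftmost derivation
Unambiguous


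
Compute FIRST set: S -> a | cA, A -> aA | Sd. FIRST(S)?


Per alternative of S: FIRST(a) = {a}; FIRST(cA) = {c}
FIRST(S) = {a, c}
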